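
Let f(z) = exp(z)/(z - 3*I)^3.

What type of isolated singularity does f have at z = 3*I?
pole of order 3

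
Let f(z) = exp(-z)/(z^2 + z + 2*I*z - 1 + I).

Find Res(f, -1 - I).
Write f(z) = P(z)/Q(z) with P(z) = exp(-z) and Q(z) = z^2 + z + 2*I*z - 1 + I.
The denominator factors as Q(z) = (z + 1 + I)*(z + I), so z = -1 - I is a simple zero of Q and P is analytic there; z = -1 - I is therefore a simple pole and
  Res(f, z₀) = P(z₀)/Q'(z₀).

Q'(z) = 2*z + 1 + 2*I, so Q'(-1 - I) = -1.
P(-1 - I) = exp(1 + I).

Res(f, -1 - I) = (exp(1 + I))/(-1) = -exp(1 + I)

Final answer: -exp(1 + I)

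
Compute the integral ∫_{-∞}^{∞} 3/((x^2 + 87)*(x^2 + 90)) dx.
pi*(-29*sqrt(10) + 10*sqrt(87))/870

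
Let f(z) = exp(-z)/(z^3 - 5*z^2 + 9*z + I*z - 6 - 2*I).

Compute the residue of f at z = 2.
Write f(z) = P(z)/Q(z) with P(z) = exp(-z) and Q(z) = z^3 - 5*z^2 + 9*z + I*z - 6 - 2*I.
The denominator factors as Q(z) = (z - 2)*(z - 1 - I)*(z - 2 + I), so z = 2 is a simple zero of Q and P is analytic there; z = 2 is therefore a simple pole and
  Res(f, z₀) = P(z₀)/Q'(z₀).

Q'(z) = 3*z^2 - 10*z + 9 + I, so Q'(2) = 1 + I.
P(2) = exp(-2).

Res(f, 2) = (exp(-2))/(1 + I) = (1/2 - I/2)*exp(-2)

Final answer: (1/2 - I/2)*exp(-2)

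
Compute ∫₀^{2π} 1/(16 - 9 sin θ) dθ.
Call the integral J. The integrand is 2π-periodic and we integrate over a full period, so shifting θ does not change the value (θ → θ + π/2 turns sin θ into cos θ; θ → θ + π flips the sign of the trig term). Hence
  J = ∫₀^{2π} dθ/(16 + 9 cos θ).
Put z = e^{iθ}: then cos θ = (z + 1/z)/2, dθ = dz/(iz), and z runs once counterclockwise around |z| = 1:
  J = ∮_{|z|=1} 1/(16 + 9*(z + 1/z)/2) · dz/(iz) = (2/i) ∮_{|z|=1} dz/(9*z^2 + 32*z + 9).
The roots of 9*z^2 + 32*z + 9 are z = (-16 ± sqrt(16^2 - 9^2))/9, with sqrt(175) = 5*sqrt(7); their product is 1, so only z₊ = -16/9 + 5*sqrt(7)/9 lies inside the unit circle (z₋ = -16/9 - 5*sqrt(7)/9 lies outside).
z₊ is a simple zero of q(z) = 9*z^2 + 32*z + 9, so Res(1/q, z₊) = 1/q'(z₊) with q'(z) = 18*z + 32; and q'(z₊) = 9*(z₊ - z₋) = 10*sqrt(7).
Therefore J = (2/i) · 2πi · 1/(10*sqrt(7)) = 2*pi/(5*sqrt(7)) = 2*sqrt(7)*pi/35

Final answer: 2*sqrt(7)*pi/35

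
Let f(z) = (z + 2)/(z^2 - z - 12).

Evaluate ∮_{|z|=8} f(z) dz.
By the residue theorem, ∮_C f(z) dz = 2πi · (sum of the residues of f at the poles inside |z| = 8).

The denominator factors as (z - 4)*(z + 3), so the singularities of f are simple poles at z = 4, z = -3.
  |4|² = 16 < 64 = 8², so this pole is inside the contour.
  |-3|² = 9 < 64 = 8², so this pole is inside the contour.

With P(z) = z + 2 and Q(z) = z^2 - z - 12, each pole is simple, so Res(f, z₀) = P(z₀)/Q'(z₀) with Q'(z) = 2*z - 1.
  Res(f, 4) = P(4)/Q'(4) = (6)/(7) = 6/7
  Res(f, -3) = P(-3)/Q'(-3) = (-1)/(-7) = 1/7

Sum of residues inside C: 1
∮_C f(z) dz = 2πi · (1) = 2*I*pi

Final answer: 2*I*pi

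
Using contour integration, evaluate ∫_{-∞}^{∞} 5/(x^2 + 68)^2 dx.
Let f(z) = 5/(z^2 + 68)^2. The denominator has no real zeros and deg Q - deg P = 4 ≥ 2, so the integral of f over the upper semicircle |z| = R tends to 0 as R → ∞. Closing the contour in the upper half-plane,
  ∫_{-∞}^{∞} f(x) dx = 2πi · Σ Res(f, z_k)  over the poles with Im z_k > 0.

Zeros of the denominator: z^2 + 68 = 0 gives z = ±2*sqrt(17)*I.
Upper half-plane: z = 2*sqrt(17)*I (a pole of order 2).

Write f(z) = g(z)/(z - 2*sqrt(17)*I)^2 with g(z) = 5/(z + 2*sqrt(17)*I)^2. For a double pole, Res(f, z₀) = g'(z₀):
  g'(z) = -10/(z + 2*sqrt(17)*I)^3
  Res(f, 2*sqrt(17)*I) = g'(2*sqrt(17)*I) = -5*sqrt(17)*I/9248

∫_{-∞}^{∞} f(x) dx = 2πi · (-5*sqrt(17)*I/9248) = 5*sqrt(17)*pi/4624

Final answer: 5*sqrt(17)*pi/4624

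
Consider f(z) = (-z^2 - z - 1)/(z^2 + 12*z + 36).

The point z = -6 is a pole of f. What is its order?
Factor the denominator:
  z^2 + 12*z + 36 = (z + 6)^2

The numerator P(z) = -z^2 - z - 1 has P(-6) = -31 ≠ 0, so no factor of (z + 6) cancels.
Near z = -6 we can therefore write f(z) = g(z)/(z + 6)^2 with g analytic at -6 and g(-6) ≠ 0 (g is just the numerator).

Hence z = -6 is a pole of order 2.

Final answer: 2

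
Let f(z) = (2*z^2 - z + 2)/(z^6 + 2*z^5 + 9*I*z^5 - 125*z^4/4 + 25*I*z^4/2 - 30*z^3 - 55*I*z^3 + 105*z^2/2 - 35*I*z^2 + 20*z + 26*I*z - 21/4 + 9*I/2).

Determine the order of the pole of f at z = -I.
Factor the denominator:
  z^6 + 2*z^5 + 9*I*z^5 - 125*z^4/4 + 25*I*z^4/2 - 30*z^3 - 55*I*z^3 + 105*z^2/2 - 35*I*z^2 + 20*z + 26*I*z - 21/4 + 9*I/2 = (z + I)^4*(z + 1/2 + 2*I)*(z + 3/2 + 3*I)

The numerator P(z) = 2*z^2 - z + 2 has P(-I) = I ≠ 0, so no factor of (z + I) cancels.
Near z = -I we can therefore write f(z) = g(z)/(z + I)^4 with g analytic at -I and g(-I) ≠ 0 (g is the numerator divided by the remaining denominator factors).

Hence z = -I is a pole of order 4.

Final answer: 4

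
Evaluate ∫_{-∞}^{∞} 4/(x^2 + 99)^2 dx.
2*sqrt(11)*pi/3267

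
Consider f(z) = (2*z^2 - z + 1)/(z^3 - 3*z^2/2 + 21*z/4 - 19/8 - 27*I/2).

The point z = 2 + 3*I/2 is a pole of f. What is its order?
1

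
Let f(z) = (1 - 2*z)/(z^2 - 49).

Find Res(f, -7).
Write f(z) = P(z)/Q(z) with P(z) = 1 - 2*z and Q(z) = z^2 - 49.
The denominator factors as Q(z) = (z + 7)*(z - 7), so z = -7 is a simple zero of Q and P is analytic there; z = -7 is therefore a simple pole and
  Res(f, z₀) = P(z₀)/Q'(z₀).

Q'(z) = 2*z, so Q'(-7) = -14.
P(-7) = 15.

Res(f, -7) = (15)/(-14) = -15/14

Final answer: -15/14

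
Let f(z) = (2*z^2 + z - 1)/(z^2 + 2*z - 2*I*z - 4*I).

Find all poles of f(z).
{-2, 2*I}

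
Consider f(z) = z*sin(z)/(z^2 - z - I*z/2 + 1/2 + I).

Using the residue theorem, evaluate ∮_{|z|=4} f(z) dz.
By the residue theorem, ∮_C f(z) dz = 2πi · (sum of the residues of f at the poles inside |z| = 4).

The denominator factors as (z - 1 + I/2)*(z - I), so the singularities of f are simple poles at z = 1 - I/2, z = I.
  |1 - I/2|² = 5/4 < 16 = 4², so this pole is inside the contour.
  |I|² = 1 < 16 = 4², so this pole is inside the contour.

With P(z) = z*sin(z) and Q(z) = z^2 - z - I*z/2 + 1/2 + I, each pole is simple, so Res(f, z₀) = P(z₀)/Q'(z₀) with Q'(z) = 2*z - 1 - I/2.
  Res(f, 1 - I/2) = P(1 - I/2)/Q'(1 - I/2) = ((1 - I/2)*sin(1 - I/2))/(1 - 3*I/2) = (7/13 + 4*I/13)*sin(1 - I/2)
  Res(f, I) = P(I)/Q'(I) = (-sinh(1))/(-1 + 3*I/2) = (4/13 + 6*I/13)*sinh(1)

Sum of residues inside C: (7/13 + 4*I/13)*sin(1 - I/2) + (4/13 + 6*I/13)*sinh(1)
∮_C f(z) dz = 2πi · ((7/13 + 4*I/13)*sin(1 - I/2) + (4/13 + 6*I/13)*sinh(1)) = pi*(-12/13 + 8*I/13)*sinh(1) + pi*(-8/13 + 14*I/13)*sin(1 - I/2)

Final answer: pi*(-12/13 + 8*I/13)*sinh(1) + pi*(-8/13 + 14*I/13)*sin(1 - I/2)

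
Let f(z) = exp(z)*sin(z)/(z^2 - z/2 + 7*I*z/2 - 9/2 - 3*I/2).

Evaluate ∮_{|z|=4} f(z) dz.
By the residue theorem, ∮_C f(z) dz = 2πi · (sum of the residues of f at the poles inside |z| = 4).

The denominator factors as (z - 3/2 + 3*I/2)*(z + 1 + 2*I), so the singularities of f are simple poles at z = 3/2 - 3*I/2, z = -1 - 2*I.
  |3/2 - 3*I/2|² = 9/2 < 16 = 4², so this pole is inside the contour.
  |-1 - 2*I|² = 5 < 16 = 4², so this pole is inside the contour.

With P(z) = exp(z)*sin(z) and Q(z) = z^2 - z/2 + 7*I*z/2 - 9/2 - 3*I/2, each pole is simple, so Res(f, z₀) = P(z₀)/Q'(z₀) with Q'(z) = 2*z - 1/2 + 7*I/2.
  Res(f, 3/2 - 3*I/2) = P(3/2 - 3*I/2)/Q'(3/2 - 3*I/2) = (exp(3/2 - 3*I/2)*sin(3/2 - 3*I/2))/(5/2 + I/2) = (5/13 - I/13)*exp(3/2 - 3*I/2)*sin(3/2 - 3*I/2)
  Res(f, -1 - 2*I) = P(-1 - 2*I)/Q'(-1 - 2*I) = (-exp(-1 - 2*I)*sin(1 + 2*I))/(-5/2 - I/2) = (5/13 - I/13)*exp(-1 - 2*I)*sin(1 + 2*I)

Sum of residues inside C: (5/13 - I/13)*exp(3/2 - 3*I/2)*sin(3/2 - 3*I/2) + (5/13 - I/13)*exp(-1 - 2*I)*sin(1 + 2*I)
∮_C f(z) dz = 2πi · ((5/13 - I/13)*exp(3/2 - 3*I/2)*sin(3/2 - 3*I/2) + (5/13 - I/13)*exp(-1 - 2*I)*sin(1 + 2*I)) = pi*(2/13 + 10*I/13)*exp(3/2 - 3*I/2)*sin(3/2 - 3*I/2) + pi*(2/13 + 10*I/13)*exp(-1 - 2*I)*sin(1 + 2*I)

Final answer: pi*(2/13 + 10*I/13)*exp(3/2 - 3*I/2)*sin(3/2 - 3*I/2) + pi*(2/13 + 10*I/13)*exp(-1 - 2*I)*sin(1 + 2*I)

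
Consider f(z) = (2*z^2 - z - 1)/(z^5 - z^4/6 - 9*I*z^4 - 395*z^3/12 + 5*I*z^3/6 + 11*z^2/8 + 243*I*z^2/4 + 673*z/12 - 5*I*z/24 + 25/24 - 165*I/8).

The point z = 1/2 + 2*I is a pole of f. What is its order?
3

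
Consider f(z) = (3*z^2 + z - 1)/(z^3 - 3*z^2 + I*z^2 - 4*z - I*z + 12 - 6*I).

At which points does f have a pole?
The singularities of f are the zeros of the denominator. Factoring,
  z^3 - 3*z^2 + I*z^2 - 4*z - I*z + 12 - 6*I = (z - 3)*(z + 2)*(z - 2 + I)
so the candidates are z = 3, z = -2, z = 2 - I.

Check the numerator P(z) = 3*z^2 + z - 1 at each one:
  P(3) = 29 ≠ 0, so z = 3 is a (simple) pole.
  P(-2) = 9 ≠ 0, so z = -2 is a (simple) pole.
  P(2 - I) = 10 - 13*I ≠ 0, so z = 2 - I is a (simple) pole.

Poles of f: {-2, 2 - I, 3}

Final answer: {-2, 2 - I, 3}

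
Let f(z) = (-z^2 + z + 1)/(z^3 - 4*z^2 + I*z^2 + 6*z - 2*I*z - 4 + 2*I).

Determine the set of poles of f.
{1 - I, 1 + I, 2 - I}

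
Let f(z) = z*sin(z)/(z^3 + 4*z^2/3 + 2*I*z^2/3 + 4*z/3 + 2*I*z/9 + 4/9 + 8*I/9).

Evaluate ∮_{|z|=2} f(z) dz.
By the residue theorem, ∮_C f(z) dz = 2πi · (sum of the residues of f at the poles inside |z| = 2).

The denominator factors as (z + 1/3 - I)*(z + 1 + I)*(z + 2*I/3), so the singularities of f are simple poles at z = -1/3 + I, z = -1 - I, z = -2*I/3.
  |-1/3 + I|² = 10/9 < 4 = 2², so this pole is inside the contour.
  |-1 - I|² = 2 < 4 = 2², so this pole is inside the contour.
  |-2*I/3|² = 4/9 < 4 = 2², so this pole is inside the contour.

With P(z) = z*sin(z) and Q(z) = z^3 + 4*z^2/3 + 2*I*z^2/3 + 4*z/3 + 2*I*z/9 + 4/9 + 8*I/9, each pole is simple, so Res(f, z₀) = P(z₀)/Q'(z₀) with Q'(z) = 3*z^2 + 8*z/3 + 4*I*z/3 + 4/3 + 2*I/9.
  Res(f, -1/3 + I) = P(-1/3 + I)/Q'(-1/3 + I) = ((1/3 - I)*sin(1/3 - I))/(-32/9 + 4*I/9) = (-33/260 + 69*I/260)*sin(1/3 - I)
  Res(f, -1 - I) = P(-1 - I)/Q'(-1 - I) = ((1 + I)*sin(1 + I))/(20*I/9) = (9/20 - 9*I/20)*sin(1 + I)
  Res(f, -2*I/3) = P(-2*I/3)/Q'(-2*I/3) = (-2*sinh(2/3)/3)/(8/9 - 14*I/9) = (-12/65 - 21*I/65)*sinh(2/3)

Sum of residues inside C: (9/20 - 9*I/20)*sin(1 + I) + (-12/65 - 21*I/65)*sinh(2/3) + (-33/260 + 69*I/260)*sin(1/3 - I)
∮_C f(z) dz = 2πi · ((9/20 - 9*I/20)*sin(1 + I) + (-12/65 - 21*I/65)*sinh(2/3) + (-33/260 + 69*I/260)*sin(1/3 - I)) = pi*(42/65 - 24*I/65)*sinh(2/3) + pi*(-69/130 - 33*I/130)*sin(1/3 - I) + pi*(9/10 + 9*I/10)*sin(1 + I)

Final answer: pi*(42/65 - 24*I/65)*sinh(2/3) + pi*(-69/130 - 33*I/130)*sin(1/3 - I) + pi*(9/10 + 9*I/10)*sin(1 + I)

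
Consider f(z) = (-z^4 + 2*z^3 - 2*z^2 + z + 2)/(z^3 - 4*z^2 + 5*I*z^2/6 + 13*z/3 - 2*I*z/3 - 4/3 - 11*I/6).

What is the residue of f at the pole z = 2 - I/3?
Write f(z) = P(z)/Q(z) with P(z) = -z^4 + 2*z^3 - 2*z^2 + z + 2 and Q(z) = z^3 - 4*z^2 + 5*I*z^2/6 + 13*z/3 - 2*I*z/3 - 4/3 - 11*I/6.
The denominator factors as Q(z) = (z - 2 + I/3)*(z - I/2)*(z - 2 + I), so z = 2 - I/3 is a simple zero of Q and P is analytic there; z = 2 - I/3 is therefore a simple pole and
  Res(f, z₀) = P(z₀)/Q'(z₀).

Q'(z) = 3*z^2 - 8*z + 5*I*z/3 + 13/3 - 2*I/3, so Q'(2 - I/3) = 5/9 + 4*I/3.
P(2 - I/3) = -199/81 + 43*I/9.

Res(f, 2 - I/3) = (-199/81 + 43*I/9)/(5/9 + 4*I/3) = 3649/1521 + 1441*I/507

Final answer: 3649/1521 + 1441*I/507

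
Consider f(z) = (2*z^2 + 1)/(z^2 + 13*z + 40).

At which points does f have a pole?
The singularities of f are the zeros of the denominator. Factoring,
  z^2 + 13*z + 40 = (z + 8)*(z + 5)
so the candidates are z = -8, z = -5.

Check the numerator P(z) = 2*z^2 + 1 at each one:
  P(-8) = 129 ≠ 0, so z = -8 is a (simple) pole.
  P(-5) = 51 ≠ 0, so z = -5 is a (simple) pole.

Poles of f: {-8, -5}

Final answer: {-8, -5}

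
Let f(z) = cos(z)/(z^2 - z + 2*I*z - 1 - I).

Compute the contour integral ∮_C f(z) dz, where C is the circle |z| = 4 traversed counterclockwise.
-2*I*pi*cosh(1) + 2*I*pi*cos(1 - I)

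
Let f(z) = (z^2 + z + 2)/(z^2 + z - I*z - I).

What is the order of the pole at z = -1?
1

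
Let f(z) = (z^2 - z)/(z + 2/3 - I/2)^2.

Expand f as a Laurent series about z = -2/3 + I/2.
Put w = z - (-2/3 + I/2), i.e. z = w - 2/3 + I/2. The denominator is w^2, so it suffices to rewrite the numerator in powers of w.

P(z) = z^2 - z
P(w - 2/3 + I/2) = 31/36 - 7*I/6 + (-7/3 + I)*w + w^2

Dividing each term by w^2:
  f = (31/36 - 7*I/6)/w^2 + (-7/3 + I)/w + 1

Substituting back w = z + 2/3 - I/2:
  f(z) = (31/36 - 7*I/6)/(z + 2/3 - I/2)^2 + (-7/3 + I)/(z + 2/3 - I/2) + 1

The series is finite because the numerator is a polynomial; the negative powers form the principal part, and the coefficient of 1/(z + 2/3 - I/2) gives Res(f, -2/3 + I/2) = -7/3 + I.

Final answer: (31/36 - 7*I/6)/(z + 2/3 - I/2)^2 + (-7/3 + I)/(z + 2/3 - I/2) + 1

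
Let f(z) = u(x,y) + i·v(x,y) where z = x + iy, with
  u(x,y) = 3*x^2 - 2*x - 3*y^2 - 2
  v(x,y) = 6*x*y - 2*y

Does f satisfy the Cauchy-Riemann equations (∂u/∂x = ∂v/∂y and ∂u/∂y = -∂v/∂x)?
∂u/∂x = 6*x - 2
∂v/∂y = 6*x - 2
∂u/∂y = -6*y
∂v/∂x = 6*y
∂u/∂x = ∂v/∂y and ∂u/∂y = -∂v/∂x hold identically; f is analytic.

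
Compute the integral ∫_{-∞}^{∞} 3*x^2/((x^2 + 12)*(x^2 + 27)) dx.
Let f(z) = 3*z^2/((z^2 + 12)*(z^2 + 27)). The denominator has no real zeros and deg Q - deg P = 2 ≥ 2, so the integral of f over the upper semicircle |z| = R tends to 0 as R → ∞. Closing the contour in the upper half-plane,
  ∫_{-∞}^{∞} f(x) dx = 2πi · Σ Res(f, z_k)  over the poles with Im z_k > 0.

Zeros of the denominator: z^2 + 27 = 0 gives z = ±3*sqrt(3)*I; z^2 + 12 = 0 gives z = ±2*sqrt(3)*I.
Upper half-plane: z = 2*sqrt(3)*I, z = 3*sqrt(3)*I (simple).

Each pole is a simple zero of Q(z) = z^4 + 39*z^2 + 324, so Res(f, z₀) = P(z₀)/Q'(z₀) with P(z) = 3*z^2, Q'(z) = 4*z^3 + 78*z:
  Res(f, 2*sqrt(3)*I) = (-36)/(60*sqrt(3)*I) = sqrt(3)*I/5
  Res(f, 3*sqrt(3)*I) = (-81)/(-90*sqrt(3)*I) = -3*sqrt(3)*I/10

Sum of residues: -sqrt(3)*I/10
∫_{-∞}^{∞} f(x) dx = 2πi · (-sqrt(3)*I/10) = sqrt(3)*pi/5

Final answer: sqrt(3)*pi/5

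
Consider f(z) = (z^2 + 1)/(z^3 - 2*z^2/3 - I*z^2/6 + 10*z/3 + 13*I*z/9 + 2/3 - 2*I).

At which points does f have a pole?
The singularities of f are the zeros of the denominator. Factoring,
  z^3 - 2*z^2/3 - I*z^2/6 + 10*z/3 + 13*I*z/9 + 2/3 - 2*I = (z - 2/3 + 2*I)*(z - 3*I/2)*(z - 2*I/3)
so the candidates are z = 2/3 - 2*I, z = 3*I/2, z = 2*I/3.

Check the numerator P(z) = z^2 + 1 at each one:
  P(2/3 - 2*I) = -23/9 - 8*I/3 ≠ 0, so z = 2/3 - 2*I is a (simple) pole.
  P(3*I/2) = -5/4 ≠ 0, so z = 3*I/2 is a (simple) pole.
  P(2*I/3) = 5/9 ≠ 0, so z = 2*I/3 is a (simple) pole.

Poles of f: {2*I/3, 3*I/2, 2/3 - 2*I}

Final answer: {2*I/3, 3*I/2, 2/3 - 2*I}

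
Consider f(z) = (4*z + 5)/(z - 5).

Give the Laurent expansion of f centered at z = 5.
Put w = z - (5), i.e. z = w + 5. The denominator is w, so it suffices to rewrite the numerator in powers of w.

P(z) = 4*z + 5
P(w + 5) = 25 + 4*w

Dividing each term by w:
  f = 25/w + 4

Substituting back w = z - 5:
  f(z) = 25/(z - 5) + 4

The series is finite because the numerator is a polynomial; the negative powers form the principal part, and the coefficient of 1/(z - 5) gives Res(f, 5) = 25.

Final answer: 25/(z - 5) + 4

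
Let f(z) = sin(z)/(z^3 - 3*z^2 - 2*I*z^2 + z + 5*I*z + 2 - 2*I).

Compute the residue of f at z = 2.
(1/10 + 3*I/10)*sin(2)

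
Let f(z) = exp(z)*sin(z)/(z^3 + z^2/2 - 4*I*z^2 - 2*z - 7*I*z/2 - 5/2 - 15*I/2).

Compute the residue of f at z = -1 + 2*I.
Write f(z) = P(z)/Q(z) with P(z) = exp(z)*sin(z) and Q(z) = z^3 + z^2/2 - 4*I*z^2 - 2*z - 7*I*z/2 - 5/2 - 15*I/2.
The denominator factors as Q(z) = (z - 1 - 3*I)*(z + 1/2 + I)*(z + 1 - 2*I), so z = -1 + 2*I is a simple zero of Q and P is analytic there; z = -1 + 2*I is therefore a simple pole and
  Res(f, z₀) = P(z₀)/Q'(z₀).

Q'(z) = 3*z^2 + z - 8*I*z - 2 - 7*I/2, so Q'(-1 + 2*I) = 4 - 11*I/2.
P(-1 + 2*I) = -exp(-1 + 2*I)*sin(1 - 2*I).

Res(f, -1 + 2*I) = (-exp(-1 + 2*I)*sin(1 - 2*I))/(4 - 11*I/2) = (-16/185 - 22*I/185)*exp(-1 + 2*I)*sin(1 - 2*I)

Final answer: (-16/185 - 22*I/185)*exp(-1 + 2*I)*sin(1 - 2*I)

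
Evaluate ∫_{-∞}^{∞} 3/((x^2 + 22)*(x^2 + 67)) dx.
pi*(-22*sqrt(67) + 67*sqrt(22))/22110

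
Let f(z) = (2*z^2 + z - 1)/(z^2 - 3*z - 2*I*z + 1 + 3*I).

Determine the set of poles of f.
{1 + I, 2 + I}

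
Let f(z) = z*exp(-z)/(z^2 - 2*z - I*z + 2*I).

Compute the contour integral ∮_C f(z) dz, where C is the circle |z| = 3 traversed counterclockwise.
By the residue theorem, ∮_C f(z) dz = 2πi · (sum of the residues of f at the poles inside |z| = 3).

The denominator factors as (z - I)*(z - 2), so the singularities of f are simple poles at z = I, z = 2.
  |I|² = 1 < 9 = 3², so this pole is inside the contour.
  |2|² = 4 < 9 = 3², so this pole is inside the contour.

With P(z) = z*exp(-z) and Q(z) = z^2 - 2*z - I*z + 2*I, each pole is simple, so Res(f, z₀) = P(z₀)/Q'(z₀) with Q'(z) = 2*z - 2 - I.
  Res(f, I) = P(I)/Q'(I) = (I*exp(-I))/(-2 + I) = (1/5 - 2*I/5)*exp(-I)
  Res(f, 2) = P(2)/Q'(2) = (2*exp(-2))/(2 - I) = (4/5 + 2*I/5)*exp(-2)

Sum of residues inside C: (1/5 - 2*I/5)*exp(-I) + (4/5 + 2*I/5)*exp(-2)
∮_C f(z) dz = 2πi · ((1/5 - 2*I/5)*exp(-I) + (4/5 + 2*I/5)*exp(-2)) = pi*(4/5 + 2*I/5)*exp(-I) + pi*(-4/5 + 8*I/5)*exp(-2)

Final answer: pi*(4/5 + 2*I/5)*exp(-I) + pi*(-4/5 + 8*I/5)*exp(-2)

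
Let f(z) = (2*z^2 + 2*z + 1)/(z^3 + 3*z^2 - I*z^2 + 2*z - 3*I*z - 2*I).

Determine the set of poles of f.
The singularities of f are the zeros of the denominator. Factoring,
  z^3 + 3*z^2 - I*z^2 + 2*z - 3*I*z - 2*I = (z - I)*(z + 2)*(z + 1)
so the candidates are z = I, z = -2, z = -1.

Check the numerator P(z) = 2*z^2 + 2*z + 1 at each one:
  P(I) = -1 + 2*I ≠ 0, so z = I is a (simple) pole.
  P(-2) = 5 ≠ 0, so z = -2 is a (simple) pole.
  P(-1) = 1 ≠ 0, so z = -1 is a (simple) pole.

Poles of f: {-2, -1, I}

Final answer: {-2, -1, I}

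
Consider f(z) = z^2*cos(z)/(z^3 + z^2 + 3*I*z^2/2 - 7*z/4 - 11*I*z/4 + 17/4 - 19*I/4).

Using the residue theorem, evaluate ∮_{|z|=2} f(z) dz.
By the residue theorem, ∮_C f(z) dz = 2πi · (sum of the residues of f at the poles inside |z| = 2).

The denominator factors as (z - 3/2 - I)*(z + 1/2 + 3*I/2)*(z + 2 + I), so the singularities of f are simple poles at z = 3/2 + I, z = -1/2 - 3*I/2, z = -2 - I.
  |3/2 + I|² = 13/4 < 4 = 2², so this pole is inside the contour.
  |-1/2 - 3*I/2|² = 5/2 < 4 = 2², so this pole is inside the contour.
  |-2 - I|² = 5 > 4 = 2², so this pole is outside the contour.

With P(z) = z^2*cos(z) and Q(z) = z^3 + z^2 + 3*I*z^2/2 - 7*z/4 - 11*I*z/4 + 17/4 - 19*I/4, each pole is simple, so Res(f, z₀) = P(z₀)/Q'(z₀) with Q'(z) = 3*z^2 + 2*z + 3*I*z - 7/4 - 11*I/4.
  Res(f, 3/2 + I) = P(3/2 + I)/Q'(3/2 + I) = ((5/4 + 3*I)*cos(3/2 + I))/(2 + 51*I/4) = (652/2665 - 159*I/2665)*cos(3/2 + I)
  Res(f, -1/2 - 3*I/2) = P(-1/2 - 3*I/2)/Q'(-1/2 - 3*I/2) = ((-2 + 3*I/2)*cos(1/2 + 3*I/2))/(-17/4 - 11*I/4) = (7/41 - 19*I/41)*cos(1/2 + 3*I/2)

Sum of residues inside C: (7/41 - 19*I/41)*cos(1/2 + 3*I/2) + (652/2665 - 159*I/2665)*cos(3/2 + I)
∮_C f(z) dz = 2πi · ((7/41 - 19*I/41)*cos(1/2 + 3*I/2) + (652/2665 - 159*I/2665)*cos(3/2 + I)) = pi*(38/41 + 14*I/41)*cos(1/2 + 3*I/2) + pi*(318/2665 + 1304*I/2665)*cos(3/2 + I)

Final answer: pi*(38/41 + 14*I/41)*cos(1/2 + 3*I/2) + pi*(318/2665 + 1304*I/2665)*cos(3/2 + I)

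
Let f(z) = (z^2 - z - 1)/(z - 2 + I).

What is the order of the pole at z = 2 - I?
Factor the denominator:
  z - 2 + I = (z - 2 + I)

The numerator P(z) = z^2 - z - 1 has P(2 - I) = -3*I ≠ 0, so no factor of (z - 2 + I) cancels.
Near z = 2 - I we can therefore write f(z) = g(z)/(z - 2 + I) with g analytic at 2 - I and g(2 - I) ≠ 0 (g is just the numerator).

Hence z = 2 - I is a pole of order 1.

Final answer: 1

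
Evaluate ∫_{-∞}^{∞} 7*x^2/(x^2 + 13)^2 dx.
7*sqrt(13)*pi/26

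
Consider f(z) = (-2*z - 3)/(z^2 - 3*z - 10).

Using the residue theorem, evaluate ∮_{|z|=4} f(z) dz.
By the residue theorem, ∮_C f(z) dz = 2πi · (sum of the residues of f at the poles inside |z| = 4).

The denominator factors as (z - 5)*(z + 2), so the singularities of f are simple poles at z = 5, z = -2.
  |5|² = 25 > 16 = 4², so this pole is outside the contour.
  |-2|² = 4 < 16 = 4², so this pole is inside the contour.

With P(z) = -2*z - 3 and Q(z) = z^2 - 3*z - 10, each pole is simple, so Res(f, z₀) = P(z₀)/Q'(z₀) with Q'(z) = 2*z - 3.
  Res(f, -2) = P(-2)/Q'(-2) = (1)/(-7) = -1/7

∮_C f(z) dz = 2πi · (-1/7) = -2*I*pi/7

Final answer: -2*I*pi/7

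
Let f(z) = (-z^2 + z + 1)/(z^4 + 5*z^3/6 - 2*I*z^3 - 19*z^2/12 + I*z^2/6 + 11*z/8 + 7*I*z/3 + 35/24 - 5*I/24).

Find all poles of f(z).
The singularities of f are the zeros of the denominator. Factoring,
  z^4 + 5*z^3/6 - 2*I*z^3 - 19*z^2/12 + I*z^2/6 + 11*z/8 + 7*I*z/3 + 35/24 - 5*I/24 = (z + 1 - I/2)*(z - 1 + I/2)*(z + 1/2 - I)*(z + 1/3 - I)
so the candidates are z = -1 + I/2, z = 1 - I/2, z = -1/2 + I, z = -1/3 + I.

Check the numerator P(z) = -z^2 + z + 1 at each one:
  P(-1 + I/2) = -3/4 + 3*I/2 ≠ 0, so z = -1 + I/2 is a (simple) pole.
  P(1 - I/2) = 5/4 + I/2 ≠ 0, so z = 1 - I/2 is a (simple) pole.
  P(-1/2 + I) = 5/4 + 2*I ≠ 0, so z = -1/2 + I is a (simple) pole.
  P(-1/3 + I) = 14/9 + 5*I/3 ≠ 0, so z = -1/3 + I is a (simple) pole.

Poles of f: {-1 + I/2, -1/2 + I, -1/3 + I, 1 - I/2}

Final answer: {-1 + I/2, -1/2 + I, -1/3 + I, 1 - I/2}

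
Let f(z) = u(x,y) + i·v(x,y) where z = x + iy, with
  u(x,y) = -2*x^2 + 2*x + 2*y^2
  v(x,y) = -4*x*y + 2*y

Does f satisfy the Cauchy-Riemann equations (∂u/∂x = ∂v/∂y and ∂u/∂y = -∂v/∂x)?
∂u/∂x = 2 - 4*x
∂v/∂y = 2 - 4*x
∂u/∂y = 4*y
∂v/∂x = -4*y
∂u/∂x = ∂v/∂y and ∂u/∂y = -∂v/∂x hold identically; f is analytic.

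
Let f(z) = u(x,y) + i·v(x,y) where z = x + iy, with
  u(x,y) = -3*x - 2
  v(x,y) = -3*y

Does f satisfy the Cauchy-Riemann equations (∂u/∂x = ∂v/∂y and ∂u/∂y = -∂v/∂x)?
∂u/∂x = -3
∂v/∂y = -3
∂u/∂y = 0
∂v/∂x = 0
∂u/∂x = ∂v/∂y and ∂u/∂y = -∂v/∂x hold identically; f is analytic.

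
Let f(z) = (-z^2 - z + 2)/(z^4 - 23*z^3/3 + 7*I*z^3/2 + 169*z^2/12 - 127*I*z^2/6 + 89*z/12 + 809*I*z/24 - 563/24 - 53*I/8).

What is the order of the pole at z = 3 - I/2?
Factor the denominator:
  z^4 - 23*z^3/3 + 7*I*z^3/2 + 169*z^2/12 - 127*I*z^2/6 + 89*z/12 + 809*I*z/24 - 563/24 - 53*I/8 = (z - 3 + I/2)^2*(z - 2 + 3*I/2)*(z + 1/3 + I)

The numerator P(z) = -z^2 - z + 2 has P(3 - I/2) = -39/4 + 7*I/2 ≠ 0, so no factor of (z - 3 + I/2) cancels.
Near z = 3 - I/2 we can therefore write f(z) = g(z)/(z - 3 + I/2)^2 with g analytic at 3 - I/2 and g(3 - I/2) ≠ 0 (g is the numerator divided by the remaining denominator factors).

Hence z = 3 - I/2 is a pole of order 2.

Final answer: 2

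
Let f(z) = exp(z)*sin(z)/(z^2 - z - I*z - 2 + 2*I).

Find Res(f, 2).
(3/10 + I/10)*exp(2)*sin(2)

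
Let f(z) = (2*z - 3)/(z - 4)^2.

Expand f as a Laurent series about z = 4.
Put w = z - (4), i.e. z = w + 4. The denominator is w^2, so it suffices to rewrite the numerator in powers of w.

P(z) = 2*z - 3
P(w + 4) = 5 + 2*w

Dividing each term by w^2:
  f = 5/w^2 + 2/w

Substituting back w = z - 4:
  f(z) = 5/(z - 4)^2 + 2/(z - 4)

The series is finite because the numerator is a polynomial; the negative powers form the principal part, and the coefficient of 1/(z - 4) gives Res(f, 4) = 2.

Final answer: 5/(z - 4)^2 + 2/(z - 4)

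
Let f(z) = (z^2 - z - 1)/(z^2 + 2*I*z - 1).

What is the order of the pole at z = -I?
Factor the denominator:
  z^2 + 2*I*z - 1 = (z + I)^2

The numerator P(z) = z^2 - z - 1 has P(-I) = -2 + I ≠ 0, so no factor of (z + I) cancels.
Near z = -I we can therefore write f(z) = g(z)/(z + I)^2 with g analytic at -I and g(-I) ≠ 0 (g is just the numerator).

Hence z = -I is a pole of order 2.

Final answer: 2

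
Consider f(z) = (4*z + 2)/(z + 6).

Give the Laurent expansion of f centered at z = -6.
-22/(z + 6) + 4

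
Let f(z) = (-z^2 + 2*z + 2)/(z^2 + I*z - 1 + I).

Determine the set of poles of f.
The singularities of f are the zeros of the denominator. Factoring,
  z^2 + I*z - 1 + I = (z + 1)*(z - 1 + I)
so the candidates are z = -1, z = 1 - I.

Check the numerator P(z) = -z^2 + 2*z + 2 at each one:
  P(-1) = -1 ≠ 0, so z = -1 is a (simple) pole.
  P(1 - I) = 4 ≠ 0, so z = 1 - I is a (simple) pole.

Poles of f: {-1, 1 - I}

Final answer: {-1, 1 - I}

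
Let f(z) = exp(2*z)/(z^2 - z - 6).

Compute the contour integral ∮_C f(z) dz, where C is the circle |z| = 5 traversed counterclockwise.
By the residue theorem, ∮_C f(z) dz = 2πi · (sum of the residues of f at the poles inside |z| = 5).

The denominator factors as (z + 2)*(z - 3), so the singularities of f are simple poles at z = -2, z = 3.
  |-2|² = 4 < 25 = 5², so this pole is inside the contour.
  |3|² = 9 < 25 = 5², so this pole is inside the contour.

With P(z) = exp(2*z) and Q(z) = z^2 - z - 6, each pole is simple, so Res(f, z₀) = P(z₀)/Q'(z₀) with Q'(z) = 2*z - 1.
  Res(f, -2) = P(-2)/Q'(-2) = (exp(-4))/(-5) = -exp(-4)/5
  Res(f, 3) = P(3)/Q'(3) = (exp(6))/(5) = exp(6)/5

Sum of residues inside C: -exp(-4)/5 + exp(6)/5
∮_C f(z) dz = 2πi · (-exp(-4)/5 + exp(6)/5) = -2*I*pi*exp(-4)/5 + 2*I*pi*exp(6)/5

Final answer: -2*I*pi*exp(-4)/5 + 2*I*pi*exp(6)/5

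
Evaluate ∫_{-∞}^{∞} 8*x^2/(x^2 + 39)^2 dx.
Let f(z) = 8*z^2/(z^2 + 39)^2. The denominator has no real zeros and deg Q - deg P = 2 ≥ 2, so the integral of f over the upper semicircle |z| = R tends to 0 as R → ∞. Closing the contour in the upper half-plane,
  ∫_{-∞}^{∞} f(x) dx = 2πi · Σ Res(f, z_k)  over the poles with Im z_k > 0.

Zeros of the denominator: z^2 + 39 = 0 gives z = ±sqrt(39)*I.
Upper half-plane: z = sqrt(39)*I (a pole of order 2).

Write f(z) = g(z)/(z - sqrt(39)*I)^2 with g(z) = 8*z^2/(z + sqrt(39)*I)^2. For a double pole, Res(f, z₀) = g'(z₀):
  g'(z) = 16*sqrt(39)*I*z/(z + sqrt(39)*I)^3
  Res(f, sqrt(39)*I) = g'(sqrt(39)*I) = -2*sqrt(39)*I/39

∫_{-∞}^{∞} f(x) dx = 2πi · (-2*sqrt(39)*I/39) = 4*sqrt(39)*pi/39

Final answer: 4*sqrt(39)*pi/39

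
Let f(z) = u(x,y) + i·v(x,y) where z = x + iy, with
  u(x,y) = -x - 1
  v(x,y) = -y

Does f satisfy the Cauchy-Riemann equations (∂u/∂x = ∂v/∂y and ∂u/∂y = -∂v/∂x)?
∂u/∂x = -1
∂v/∂y = -1
∂u/∂y = 0
∂v/∂x = 0
∂u/∂x = ∂v/∂y and ∂u/∂y = -∂v/∂x hold identically; f is analytic.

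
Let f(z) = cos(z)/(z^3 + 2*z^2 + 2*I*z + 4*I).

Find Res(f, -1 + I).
-cos(1 - I)/4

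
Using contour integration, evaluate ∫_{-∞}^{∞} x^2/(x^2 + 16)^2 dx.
pi/8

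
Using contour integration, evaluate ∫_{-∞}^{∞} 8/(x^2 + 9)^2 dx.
4*pi/27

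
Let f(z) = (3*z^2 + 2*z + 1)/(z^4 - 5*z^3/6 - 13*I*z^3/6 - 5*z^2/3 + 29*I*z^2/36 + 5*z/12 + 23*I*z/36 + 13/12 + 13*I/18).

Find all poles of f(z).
The singularities of f are the zeros of the denominator. Factoring,
  z^4 - 5*z^3/6 - 13*I*z^3/6 - 5*z^2/3 + 29*I*z^2/36 + 5*z/12 + 23*I*z/36 + 13/12 + 13*I/18 = (z - 1)*(z + 2/3 - I)*(z + 1/2 + I/3)*(z - 1 - 3*I/2)
so the candidates are z = 1, z = -2/3 + I, z = -1/2 - I/3, z = 1 + 3*I/2.

Check the numerator P(z) = 3*z^2 + 2*z + 1 at each one:
  P(1) = 6 ≠ 0, so z = 1 is a (simple) pole.
  P(-2/3 + I) = -2 - 2*I ≠ 0, so z = -2/3 + I is a (simple) pole.
  P(-1/2 - I/3) = 5/12 + I/3 ≠ 0, so z = -1/2 - I/3 is a (simple) pole.
  P(1 + 3*I/2) = -3/4 + 12*I ≠ 0, so z = 1 + 3*I/2 is a (simple) pole.

Poles of f: {-2/3 + I, -1/2 - I/3, 1, 1 + 3*I/2}

Final answer: {-2/3 + I, -1/2 - I/3, 1, 1 + 3*I/2}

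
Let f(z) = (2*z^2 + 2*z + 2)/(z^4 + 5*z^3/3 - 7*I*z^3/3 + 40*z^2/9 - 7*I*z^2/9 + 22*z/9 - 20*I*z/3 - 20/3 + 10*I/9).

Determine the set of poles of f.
The singularities of f are the zeros of the denominator. Factoring,
  z^4 + 5*z^3/3 - 7*I*z^3/3 + 40*z^2/9 - 7*I*z^2/9 + 22*z/9 - 20*I*z/3 - 20/3 + 10*I/9 = (z + 1 - 3*I)*(z + 1 - I)*(z + 1/3 + 2*I)*(z - 2/3 - I/3)
so the candidates are z = -1 + 3*I, z = -1 + I, z = -1/3 - 2*I, z = 2/3 + I/3.

Check the numerator P(z) = 2*z^2 + 2*z + 2 at each one:
  P(-1 + 3*I) = -16 - 6*I ≠ 0, so z = -1 + 3*I is a (simple) pole.
  P(-1 + I) = -2*I ≠ 0, so z = -1 + I is a (simple) pole.
  P(-1/3 - 2*I) = -58/9 - 4*I/3 ≠ 0, so z = -1/3 - 2*I is a (simple) pole.
  P(2/3 + I/3) = 4 + 14*I/9 ≠ 0, so z = 2/3 + I/3 is a (simple) pole.

Poles of f: {-1 + I, -1 + 3*I, -1/3 - 2*I, 2/3 + I/3}

Final answer: {-1 + I, -1 + 3*I, -1/3 - 2*I, 2/3 + I/3}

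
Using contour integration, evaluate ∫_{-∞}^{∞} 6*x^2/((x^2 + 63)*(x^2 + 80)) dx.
Let f(z) = 6*z^2/((z^2 + 63)*(z^2 + 80)). The denominator has no real zeros and deg Q - deg P = 2 ≥ 2, so the integral of f over the upper semicircle |z| = R tends to 0 as R → ∞. Closing the contour in the upper half-plane,
  ∫_{-∞}^{∞} f(x) dx = 2πi · Σ Res(f, z_k)  over the poles with Im z_k > 0.

Zeros of the denominator: z^2 + 63 = 0 gives z = ±3*sqrt(7)*I; z^2 + 80 = 0 gives z = ±4*sqrt(5)*I.
Upper half-plane: z = 4*sqrt(5)*I, z = 3*sqrt(7)*I (simple).

Each pole is a simple zero of Q(z) = z^4 + 143*z^2 + 5040, so Res(f, z₀) = P(z₀)/Q'(z₀) with P(z) = 6*z^2, Q'(z) = 4*z^3 + 286*z:
  Res(f, 4*sqrt(5)*I) = (-480)/(-136*sqrt(5)*I) = -12*sqrt(5)*I/17
  Res(f, 3*sqrt(7)*I) = (-378)/(102*sqrt(7)*I) = 9*sqrt(7)*I/17

Sum of residues: 3*I*(-4*sqrt(5) + 3*sqrt(7))/17
∫_{-∞}^{∞} f(x) dx = 2πi · (3*I*(-4*sqrt(5) + 3*sqrt(7))/17) = 6*pi*(-3*sqrt(7) + 4*sqrt(5))/17

Final answer: 6*pi*(-3*sqrt(7) + 4*sqrt(5))/17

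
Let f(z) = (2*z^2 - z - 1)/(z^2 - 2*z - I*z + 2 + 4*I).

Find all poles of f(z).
{2*I, 2 - I}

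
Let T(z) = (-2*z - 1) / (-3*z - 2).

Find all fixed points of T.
{-sqrt(3)/3, sqrt(3)/3}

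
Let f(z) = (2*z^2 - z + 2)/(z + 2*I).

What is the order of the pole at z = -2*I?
Factor the denominator:
  z + 2*I = (z + 2*I)

The numerator P(z) = 2*z^2 - z + 2 has P(-2*I) = -6 + 2*I ≠ 0, so no factor of (z + 2*I) cancels.
Near z = -2*I we can therefore write f(z) = g(z)/(z + 2*I) with g analytic at -2*I and g(-2*I) ≠ 0 (g is just the numerator).

Hence z = -2*I is a pole of order 1.

Final answer: 1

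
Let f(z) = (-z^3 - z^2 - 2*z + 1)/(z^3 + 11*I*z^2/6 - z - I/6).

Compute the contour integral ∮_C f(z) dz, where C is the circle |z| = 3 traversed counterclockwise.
By the residue theorem, ∮_C f(z) dz = 2πi · (sum of the residues of f at the poles inside |z| = 3).

The denominator factors as (z + I/3)*(z + I/2)*(z + I), so the singularities of f are simple poles at z = -I/3, z = -I/2, z = -I.
  |-I/3|² = 1/9 < 9 = 3², so this pole is inside the contour.
  |-I/2|² = 1/4 < 9 = 3², so this pole is inside the contour.
  |-I|² = 1 < 9 = 3², so this pole is inside the contour.

With P(z) = -z^3 - z^2 - 2*z + 1 and Q(z) = z^3 + 11*I*z^2/6 - z - I/6, each pole is simple, so Res(f, z₀) = P(z₀)/Q'(z₀) with Q'(z) = 3*z^2 + 11*I*z/3 - 1.
  Res(f, -I/3) = P(-I/3)/Q'(-I/3) = (10/9 + 17*I/27)/(-1/9) = -10 - 17*I/3
  Res(f, -I/2) = P(-I/2)/Q'(-I/2) = (5/4 + 7*I/8)/(1/12) = 15 + 21*I/2
  Res(f, -I) = P(-I)/Q'(-I) = (2 + I)/(-1/3) = -6 - 3*I

Sum of residues inside C: -1 + 11*I/6
∮_C f(z) dz = 2πi · (-1 + 11*I/6) = pi*(-11/3 - 2*I)

Final answer: pi*(-11/3 - 2*I)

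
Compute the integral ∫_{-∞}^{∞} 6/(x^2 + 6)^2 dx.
Let f(z) = 6/(z^2 + 6)^2. The denominator has no real zeros and deg Q - deg P = 4 ≥ 2, so the integral of f over the upper semicircle |z| = R tends to 0 as R → ∞. Closing the contour in the upper half-plane,
  ∫_{-∞}^{∞} f(x) dx = 2πi · Σ Res(f, z_k)  over the poles with Im z_k > 0.

Zeros of the denominator: z^2 + 6 = 0 gives z = ±sqrt(6)*I.
Upper half-plane: z = sqrt(6)*I (a pole of order 2).

Write f(z) = g(z)/(z - sqrt(6)*I)^2 with g(z) = 6/(z + sqrt(6)*I)^2. For a double pole, Res(f, z₀) = g'(z₀):
  g'(z) = -12/(z + sqrt(6)*I)^3
  Res(f, sqrt(6)*I) = g'(sqrt(6)*I) = -sqrt(6)*I/24

∫_{-∞}^{∞} f(x) dx = 2πi · (-sqrt(6)*I/24) = sqrt(6)*pi/12

Final answer: sqrt(6)*pi/12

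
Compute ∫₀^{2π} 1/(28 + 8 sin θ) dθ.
Call the integral J. The integrand is 2π-periodic and we integrate over a full period, so shifting θ does not change the value (θ → θ + π/2 turns sin θ into cos θ). Hence
  J = ∫₀^{2π} dθ/(28 + 8 cos θ).
Put z = e^{iθ}: then cos θ = (z + 1/z)/2, dθ = dz/(iz), and z runs once counterclockwise around |z| = 1:
  J = ∮_{|z|=1} 1/(28 + 8*(z + 1/z)/2) · dz/(iz) = (2/i) ∮_{|z|=1} dz/(8*z^2 + 56*z + 8).
The roots of 8*z^2 + 56*z + 8 are z = (-28 ± sqrt(28^2 - 8^2))/8, with sqrt(720) = 12*sqrt(5); their product is 1, so only z₊ = -7/2 + 3*sqrt(5)/2 lies inside the unit circle (z₋ = -7/2 - 3*sqrt(5)/2 lies outside).
z₊ is a simple zero of q(z) = 8*z^2 + 56*z + 8, so Res(1/q, z₊) = 1/q'(z₊) with q'(z) = 16*z + 56; and q'(z₊) = 8*(z₊ - z₋) = 24*sqrt(5).
Therefore J = (2/i) · 2πi · 1/(24*sqrt(5)) = 2*pi/(12*sqrt(5)) = sqrt(5)*pi/30

Final answer: sqrt(5)*pi/30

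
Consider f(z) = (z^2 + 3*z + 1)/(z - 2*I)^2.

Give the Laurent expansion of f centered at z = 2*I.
Put w = z - (2*I), i.e. z = w + 2*I. The denominator is w^2, so it suffices to rewrite the numerator in powers of w.

P(z) = z^2 + 3*z + 1
P(w + 2*I) = -3 + 6*I + (3 + 4*I)*w + w^2

Dividing each term by w^2:
  f = (-3 + 6*I)/w^2 + (3 + 4*I)/w + 1

Substituting back w = z - 2*I:
  f(z) = (-3 + 6*I)/(z - 2*I)^2 + (3 + 4*I)/(z - 2*I) + 1

The series is finite because the numerator is a polynomial; the negative powers form the principal part, and the coefficient of 1/(z - 2*I) gives Res(f, 2*I) = 3 + 4*I.

Final answer: (-3 + 6*I)/(z - 2*I)^2 + (3 + 4*I)/(z - 2*I) + 1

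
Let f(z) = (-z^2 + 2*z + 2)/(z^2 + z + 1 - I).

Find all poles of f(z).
{-1 - I, I}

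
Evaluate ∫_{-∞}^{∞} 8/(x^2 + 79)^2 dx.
Let f(z) = 8/(z^2 + 79)^2. The denominator has no real zeros and deg Q - deg P = 4 ≥ 2, so the integral of f over the upper semicircle |z| = R tends to 0 as R → ∞. Closing the contour in the upper half-plane,
  ∫_{-∞}^{∞} f(x) dx = 2πi · Σ Res(f, z_k)  over the poles with Im z_k > 0.

Zeros of the denominator: z^2 + 79 = 0 gives z = ±sqrt(79)*I.
Upper half-plane: z = sqrt(79)*I (a pole of order 2).

Write f(z) = g(z)/(z - sqrt(79)*I)^2 with g(z) = 8/(z + sqrt(79)*I)^2. For a double pole, Res(f, z₀) = g'(z₀):
  g'(z) = -16/(z + sqrt(79)*I)^3
  Res(f, sqrt(79)*I) = g'(sqrt(79)*I) = -2*sqrt(79)*I/6241

∫_{-∞}^{∞} f(x) dx = 2πi · (-2*sqrt(79)*I/6241) = 4*sqrt(79)*pi/6241

Final answer: 4*sqrt(79)*pi/6241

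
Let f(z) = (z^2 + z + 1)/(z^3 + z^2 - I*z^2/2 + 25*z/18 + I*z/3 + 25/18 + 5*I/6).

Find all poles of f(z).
The singularities of f are the zeros of the denominator. Factoring,
  z^3 + z^2 - I*z^2/2 + 25*z/18 + I*z/3 + 25/18 + 5*I/6 = (z - 1/3 + I)*(z + 1)*(z + 1/3 - 3*I/2)
so the candidates are z = 1/3 - I, z = -1, z = -1/3 + 3*I/2.

Check the numerator P(z) = z^2 + z + 1 at each one:
  P(1/3 - I) = 4/9 - 5*I/3 ≠ 0, so z = 1/3 - I is a (simple) pole.
  P(-1) = 1 ≠ 0, so z = -1 is a (simple) pole.
  P(-1/3 + 3*I/2) = -53/36 + I/2 ≠ 0, so z = -1/3 + 3*I/2 is a (simple) pole.

Poles of f: {-1, -1/3 + 3*I/2, 1/3 - I}

Final answer: {-1, -1/3 + 3*I/2, 1/3 - I}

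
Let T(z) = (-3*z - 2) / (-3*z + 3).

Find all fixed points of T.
{1 - sqrt(15)/3, 1 + sqrt(15)/3}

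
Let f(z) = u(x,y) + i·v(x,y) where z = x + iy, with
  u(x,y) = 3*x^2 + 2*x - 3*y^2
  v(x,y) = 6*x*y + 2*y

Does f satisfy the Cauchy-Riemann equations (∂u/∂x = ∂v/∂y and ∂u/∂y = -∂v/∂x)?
∂u/∂x = 6*x + 2
∂v/∂y = 6*x + 2
∂u/∂y = -6*y
∂v/∂x = 6*y
∂u/∂x = ∂v/∂y and ∂u/∂y = -∂v/∂x hold identically; f is analytic.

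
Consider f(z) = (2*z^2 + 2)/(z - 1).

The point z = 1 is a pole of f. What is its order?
1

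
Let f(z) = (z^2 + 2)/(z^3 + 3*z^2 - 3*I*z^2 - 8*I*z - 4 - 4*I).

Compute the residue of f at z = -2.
-3*I/2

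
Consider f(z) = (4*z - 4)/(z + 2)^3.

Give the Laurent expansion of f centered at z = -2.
Put w = z - (-2), i.e. z = w - 2. The denominator is w^3, so it suffices to rewrite the numerator in powers of w.

P(z) = 4*z - 4
P(w - 2) = -12 + 4*w

Dividing each term by w^3:
  f = -12/w^3 + 4/w^2

Substituting back w = z + 2:
  f(z) = -12/(z + 2)^3 + 4/(z + 2)^2

The series is finite because the numerator is a polynomial; the negative powers form the principal part.

Final answer: -12/(z + 2)^3 + 4/(z + 2)^2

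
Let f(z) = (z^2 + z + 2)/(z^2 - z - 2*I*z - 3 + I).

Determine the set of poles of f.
The singularities of f are the zeros of the denominator. Factoring,
  z^2 - z - 2*I*z - 3 + I = (z + 1 - I)*(z - 2 - I)
so the candidates are z = -1 + I, z = 2 + I.

Check the numerator P(z) = z^2 + z + 2 at each one:
  P(-1 + I) = 1 - I ≠ 0, so z = -1 + I is a (simple) pole.
  P(2 + I) = 7 + 5*I ≠ 0, so z = 2 + I is a (simple) pole.

Poles of f: {-1 + I, 2 + I}

Final answer: {-1 + I, 2 + I}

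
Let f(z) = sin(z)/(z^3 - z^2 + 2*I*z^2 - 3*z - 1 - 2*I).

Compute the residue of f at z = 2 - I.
Write f(z) = P(z)/Q(z) with P(z) = sin(z) and Q(z) = z^3 - z^2 + 2*I*z^2 - 3*z - 1 - 2*I.
The denominator factors as Q(z) = (z + 1)*(z - 2 + I)*(z + I), so z = 2 - I is a simple zero of Q and P is analytic there; z = 2 - I is therefore a simple pole and
  Res(f, z₀) = P(z₀)/Q'(z₀).

Q'(z) = 3*z^2 - 2*z + 4*I*z - 3, so Q'(2 - I) = 6 - 2*I.
P(2 - I) = sin(2 - I).

Res(f, 2 - I) = (sin(2 - I))/(6 - 2*I) = (3/20 + I/20)*sin(2 - I)

Final answer: (3/20 + I/20)*sin(2 - I)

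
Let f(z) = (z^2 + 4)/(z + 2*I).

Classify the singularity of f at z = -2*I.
removable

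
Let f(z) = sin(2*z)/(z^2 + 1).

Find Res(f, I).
Write f(z) = P(z)/Q(z) with P(z) = sin(2*z) and Q(z) = z^2 + 1.
The denominator factors as Q(z) = (z + I)*(z - I), so z = I is a simple zero of Q and P is analytic there; z = I is therefore a simple pole and
  Res(f, z₀) = P(z₀)/Q'(z₀).

Q'(z) = 2*z, so Q'(I) = 2*I.
P(I) = I*sinh(2).

Res(f, I) = (I*sinh(2))/(2*I) = sinh(2)/2

Final answer: sinh(2)/2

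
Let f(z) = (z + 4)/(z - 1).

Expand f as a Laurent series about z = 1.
Put w = z - (1), i.e. z = w + 1. The denominator is w, so it suffices to rewrite the numerator in powers of w.

P(z) = z + 4
P(w + 1) = 5 + w

Dividing each term by w:
  f = 5/w + 1

Substituting back w = z - 1:
  f(z) = 5/(z - 1) + 1

The series is finite because the numerator is a polynomial; the negative powers form the principal part, and the coefficient of 1/(z - 1) gives Res(f, 1) = 5.

Final answer: 5/(z - 1) + 1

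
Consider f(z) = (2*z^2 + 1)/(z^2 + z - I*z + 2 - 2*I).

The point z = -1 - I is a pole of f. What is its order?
Factor the denominator:
  z^2 + z - I*z + 2 - 2*I = (z + 1 + I)*(z - 2*I)

The numerator P(z) = 2*z^2 + 1 has P(-1 - I) = 1 + 4*I ≠ 0, so no factor of (z + 1 + I) cancels.
Near z = -1 - I we can therefore write f(z) = g(z)/(z + 1 + I) with g analytic at -1 - I and g(-1 - I) ≠ 0 (g is the numerator divided by the remaining denominator factors).

Hence z = -1 - I is a pole of order 1.

Final answer: 1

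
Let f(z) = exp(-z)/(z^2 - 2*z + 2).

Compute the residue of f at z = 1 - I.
I*exp(-1 + I)/2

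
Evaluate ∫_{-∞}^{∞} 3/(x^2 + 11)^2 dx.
3*sqrt(11)*pi/242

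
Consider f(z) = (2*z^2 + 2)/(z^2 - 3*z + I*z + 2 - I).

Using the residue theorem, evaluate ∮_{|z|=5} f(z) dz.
By the residue theorem, ∮_C f(z) dz = 2πi · (sum of the residues of f at the poles inside |z| = 5).

The denominator factors as (z - 1)*(z - 2 + I), so the singularities of f are simple poles at z = 1, z = 2 - I.
  |1|² = 1 < 25 = 5², so this pole is inside the contour.
  |2 - I|² = 5 < 25 = 5², so this pole is inside the contour.

With P(z) = 2*z^2 + 2 and Q(z) = z^2 - 3*z + I*z + 2 - I, each pole is simple, so Res(f, z₀) = P(z₀)/Q'(z₀) with Q'(z) = 2*z - 3 + I.
  Res(f, 1) = P(1)/Q'(1) = (4)/(-1 + I) = -2 - 2*I
  Res(f, 2 - I) = P(2 - I)/Q'(2 - I) = (8 - 8*I)/(1 - I) = 8

Sum of residues inside C: 6 - 2*I
∮_C f(z) dz = 2πi · (6 - 2*I) = pi*(4 + 12*I)

Final answer: pi*(4 + 12*I)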